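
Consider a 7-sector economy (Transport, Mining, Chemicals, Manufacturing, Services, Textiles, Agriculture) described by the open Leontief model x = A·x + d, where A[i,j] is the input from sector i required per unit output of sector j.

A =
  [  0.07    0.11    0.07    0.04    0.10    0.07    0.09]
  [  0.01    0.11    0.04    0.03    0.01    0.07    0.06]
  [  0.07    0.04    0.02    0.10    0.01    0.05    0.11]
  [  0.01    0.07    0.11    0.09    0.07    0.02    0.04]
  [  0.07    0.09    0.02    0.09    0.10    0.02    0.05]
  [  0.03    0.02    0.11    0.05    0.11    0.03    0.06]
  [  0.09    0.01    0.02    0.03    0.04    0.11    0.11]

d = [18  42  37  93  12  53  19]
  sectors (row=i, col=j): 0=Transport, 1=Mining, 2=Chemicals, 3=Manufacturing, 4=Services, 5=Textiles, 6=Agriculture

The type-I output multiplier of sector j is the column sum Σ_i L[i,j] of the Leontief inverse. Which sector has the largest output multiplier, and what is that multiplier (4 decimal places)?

Form M = I − A:
  [  0.93   -0.11   -0.07   -0.04   -0.10   -0.07   -0.09]
  [ -0.01    0.89   -0.04   -0.03   -0.01   -0.07   -0.06]
  [ -0.07   -0.04    0.98   -0.10   -0.01   -0.05   -0.11]
  [ -0.01   -0.07   -0.11    0.91   -0.07   -0.02   -0.04]
  [ -0.07   -0.09   -0.02   -0.09    0.90   -0.02   -0.05]
  [ -0.03   -0.02   -0.11   -0.05   -0.11    0.97   -0.06]
  [ -0.09   -0.01   -0.02   -0.03   -0.04   -0.11    0.89]
Leontief inverse L = M⁻¹:
  [  1.1183    0.1714    0.1178    0.0953    0.1570    0.1226    0.1606]
  [  0.0342    1.1430    0.0701    0.0597    0.0389    0.1020    0.1009]
  [  0.1050    0.0809    1.0614    0.1396    0.0535    0.0906    0.1626]
  [  0.0430    0.1144    0.1456    1.1371    0.1068    0.0548    0.0909]
  [  0.1058    0.1451    0.0610    0.1363    1.1476    0.0594    0.1026]
  [  0.0695    0.0635    0.1437    0.0984    0.1530    1.0660    0.1140]
  [  0.1306    0.0502    0.0620    0.0701    0.0916    0.1518    1.1664]
Total output x = L · d:
  x_0 = 1.1183·18 + 0.1714·42 + 0.1178·37 + 0.0953·93 + 0.1570·12 + 0.1226·53 + 0.1606·19 = 51.9839
  x_1 = 0.0342·18 + 1.1430·42 + 0.0701·37 + 0.0597·93 + 0.0389·12 + 0.1020·53 + 0.1009·19 = 64.5577
  x_2 = 0.1050·18 + 0.0809·42 + 1.0614·37 + 0.1396·93 + 0.0535·12 + 0.0906·53 + 0.1626·19 = 66.0715
  x_3 = 0.0430·18 + 0.1144·42 + 0.1456·37 + 1.1371·93 + 0.1068·12 + 0.0548·53 + 0.0909·19 = 122.6298
  x_4 = 0.1058·18 + 0.1451·42 + 0.0610·37 + 0.1363·93 + 1.1476·12 + 0.0594·53 + 0.1026·19 = 41.7931
  x_5 = 0.0695·18 + 0.0635·42 + 0.1437·37 + 0.0984·93 + 0.1530·12 + 1.0660·53 + 0.1140·19 = 78.8886
  x_6 = 0.1306·18 + 0.0502·42 + 0.0620·37 + 0.0701·93 + 0.0916·12 + 0.1518·53 + 1.1664·19 = 44.5774
Output multipliers (column sums of L):
  Transport: 1.6064
  Mining: 1.7685
  Chemicals: 1.6615
  Manufacturing: 1.7364
  Services: 1.7484
  Textiles: 1.6472
  Agriculture: 1.8979

Agriculture (1.8979)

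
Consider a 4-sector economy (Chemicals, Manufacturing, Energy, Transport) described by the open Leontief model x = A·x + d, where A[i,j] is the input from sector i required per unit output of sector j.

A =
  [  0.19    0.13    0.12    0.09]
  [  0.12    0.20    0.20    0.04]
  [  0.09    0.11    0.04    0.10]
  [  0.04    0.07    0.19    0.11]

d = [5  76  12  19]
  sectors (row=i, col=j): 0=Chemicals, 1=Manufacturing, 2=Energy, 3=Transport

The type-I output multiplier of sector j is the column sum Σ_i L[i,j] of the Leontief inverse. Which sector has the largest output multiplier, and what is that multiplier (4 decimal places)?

Form M = I − A:
  [  0.81   -0.13   -0.12   -0.09]
  [ -0.12    0.80   -0.20   -0.04]
  [ -0.09   -0.11    0.96   -0.10]
  [ -0.04   -0.07   -0.19    0.89]
Leontief inverse L = M⁻¹:
  [  1.3101    0.2627    0.2527    0.1727]
  [  0.2427    1.3463    0.3351    0.1227]
  [  0.1624    0.1955    1.1329    0.1525]
  [  0.1126    0.1594    0.2796    1.1736]
Total output x = L · d:
  x_0 = 1.3101·5 + 0.2627·76 + 0.2527·12 + 0.1727·19 = 32.8320
  x_1 = 0.2427·5 + 1.3463·76 + 0.3351·12 + 0.1227·19 = 109.8818
  x_2 = 0.1624·5 + 0.1955·76 + 1.1329·12 + 0.1525·19 = 32.1616
  x_3 = 0.1126·5 + 0.1594·76 + 0.2796·12 + 1.1736·19 = 38.3323
Output multipliers (column sums of L):
  Chemicals: 1.8278
  Manufacturing: 1.9639
  Energy: 2.0002
  Transport: 1.6214

Energy (2.0002)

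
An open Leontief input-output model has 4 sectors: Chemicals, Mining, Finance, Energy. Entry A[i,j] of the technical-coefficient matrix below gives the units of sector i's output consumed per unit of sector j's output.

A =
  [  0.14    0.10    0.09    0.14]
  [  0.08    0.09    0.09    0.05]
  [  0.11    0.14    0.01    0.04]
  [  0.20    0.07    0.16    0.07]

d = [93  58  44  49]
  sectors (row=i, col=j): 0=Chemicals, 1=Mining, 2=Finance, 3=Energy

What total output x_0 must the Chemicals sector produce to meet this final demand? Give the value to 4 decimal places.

Form M = I − A:
  [  0.86   -0.10   -0.09   -0.14]
  [ -0.08    0.91   -0.09   -0.05]
  [ -0.11   -0.14    0.99   -0.04]
  [ -0.20   -0.07   -0.16    0.93]
Leontief inverse L = M⁻¹:
  [  1.2477    0.1778    0.1626    0.2044]
  [  0.1436    1.1417    0.1312    0.0886]
  [  0.1714    0.1875    1.0559    0.0813]
  [  0.3086    0.1564    0.2265    1.1399]
Total output x = L · d:
  x_0 = 1.2477·93 + 0.1778·58 + 0.1626·44 + 0.2044·49 = 143.5177
  x_1 = 0.1436·93 + 1.1417·58 + 0.1312·44 + 0.0886·49 = 89.6863
  x_2 = 0.1714·93 + 0.1875·58 + 1.0559·44 + 0.0813·49 = 77.2594
  x_3 = 0.3086·93 + 0.1564·58 + 0.2265·44 + 1.1399·49 = 103.5947

143.5177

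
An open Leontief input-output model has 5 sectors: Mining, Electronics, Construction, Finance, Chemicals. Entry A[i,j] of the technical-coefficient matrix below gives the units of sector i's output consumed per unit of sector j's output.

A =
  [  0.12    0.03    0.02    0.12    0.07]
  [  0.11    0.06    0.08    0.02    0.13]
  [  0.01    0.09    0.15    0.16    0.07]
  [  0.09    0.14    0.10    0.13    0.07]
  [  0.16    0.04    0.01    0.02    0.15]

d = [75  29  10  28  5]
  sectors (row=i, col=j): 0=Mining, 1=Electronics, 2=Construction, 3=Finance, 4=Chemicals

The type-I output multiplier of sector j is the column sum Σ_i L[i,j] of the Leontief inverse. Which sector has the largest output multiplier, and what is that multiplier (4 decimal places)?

Mining (1.8776)

Form M = I − A:
  [  0.88   -0.03   -0.02   -0.12   -0.07]
  [ -0.11    0.94   -0.08   -0.02   -0.13]
  [ -0.01   -0.09    0.85   -0.16   -0.07]
  [ -0.09   -0.14   -0.10    0.87   -0.07]
  [ -0.16   -0.04   -0.01   -0.02    0.85]
Leontief inverse L = M⁻¹:
  [  1.1882    0.0756    0.0577    0.1792    0.1289]
  [  0.1832    1.1011    0.1194    0.0771    0.1997]
  [  0.0871    0.1629    1.2244    0.2445    0.1531]
  [  0.1815    0.2096    0.1687    1.2140    0.1609]
  [  0.2376    0.0729    0.0348    0.0688    1.2157]
Total output x = L · d:
  x_0 = 1.1882·75 + 0.0756·29 + 0.0577·10 + 0.1792·28 + 0.1289·5 = 97.5502
  x_1 = 0.1832·75 + 1.1011·29 + 0.1194·10 + 0.0771·28 + 0.1997·5 = 50.0216
  x_2 = 0.0871·75 + 0.1629·29 + 1.2244·10 + 0.2445·28 + 0.1531·5 = 31.1127
  x_3 = 0.1815·75 + 0.2096·29 + 0.1687·10 + 1.2140·28 + 0.1609·5 = 56.1769
  x_4 = 0.2376·75 + 0.0729·29 + 0.0348·10 + 0.0688·28 + 1.2157·5 = 28.2865
Output multipliers (column sums of L):
  Mining: 1.8776
  Electronics: 1.6221
  Construction: 1.6050
  Finance: 1.7836
  Chemicals: 1.8583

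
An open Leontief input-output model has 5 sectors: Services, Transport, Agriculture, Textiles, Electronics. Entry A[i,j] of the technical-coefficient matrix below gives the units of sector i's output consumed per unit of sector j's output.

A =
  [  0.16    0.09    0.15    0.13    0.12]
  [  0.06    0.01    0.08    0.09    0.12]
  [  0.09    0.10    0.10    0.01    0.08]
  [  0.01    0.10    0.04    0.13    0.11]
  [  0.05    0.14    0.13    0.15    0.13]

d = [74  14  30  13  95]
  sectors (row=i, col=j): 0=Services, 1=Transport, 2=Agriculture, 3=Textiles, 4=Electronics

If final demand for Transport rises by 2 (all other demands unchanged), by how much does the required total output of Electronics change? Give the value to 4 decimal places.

0.4763

Form M = I − A:
  [  0.84   -0.09   -0.15   -0.13   -0.12]
  [ -0.06    0.99   -0.08   -0.09   -0.12]
  [ -0.09   -0.10    0.90   -0.01   -0.08]
  [ -0.01   -0.10   -0.04    0.87   -0.11]
  [ -0.05   -0.14   -0.13   -0.15    0.87]
Leontief inverse L = M⁻¹:
  [  1.2531    0.2042    0.2758    0.2561    0.2587]
  [  0.1069    1.0795    0.1496    0.1635    0.1981]
  [  0.1484    0.1634    1.1773    0.0804    0.1614]
  [  0.0487    0.1640    0.1041    1.2079    0.1916]
  [  0.1198    0.2381    0.2338    0.2613    1.2533]
Total output x = L · d:
  x_0 = 1.2531·74 + 0.2042·14 + 0.2758·30 + 0.2561·13 + 0.2587·95 = 131.7696
  x_1 = 0.1069·74 + 1.0795·14 + 0.1496·30 + 0.1635·13 + 0.1981·95 = 48.4520
  x_2 = 0.1484·74 + 0.1634·14 + 1.1773·30 + 0.0804·13 + 0.1614·95 = 64.9640
  x_3 = 0.0487·74 + 0.1640·14 + 0.1041·30 + 1.2079·13 + 0.1916·95 = 42.9259
  x_4 = 0.1198·74 + 0.2381·14 + 0.2338·30 + 0.2613·13 + 1.2533·95 = 141.6735
Δx_4 = L[4,1] · Δd_1 = 0.2381 · 2 = 0.4763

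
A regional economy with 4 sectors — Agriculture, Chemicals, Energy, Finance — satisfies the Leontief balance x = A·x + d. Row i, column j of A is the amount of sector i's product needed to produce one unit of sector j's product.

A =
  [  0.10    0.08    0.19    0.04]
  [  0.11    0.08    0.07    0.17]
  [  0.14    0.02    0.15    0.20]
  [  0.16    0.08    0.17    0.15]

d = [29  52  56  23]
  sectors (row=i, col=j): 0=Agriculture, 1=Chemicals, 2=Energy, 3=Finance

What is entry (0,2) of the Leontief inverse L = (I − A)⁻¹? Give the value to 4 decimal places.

Form M = I − A:
  [  0.90   -0.08   -0.19   -0.04]
  [ -0.11    0.92   -0.07   -0.17]
  [ -0.14   -0.02    0.85   -0.20]
  [ -0.16   -0.08   -0.17    0.85]
Leontief inverse L = M⁻¹:
  [  1.2020    0.1247    0.3098    0.1544]
  [  0.2204    1.1352    0.1996    0.2844]
  [  0.2742    0.0818    1.3121    0.3380]
  [  0.3018    0.1467    0.3395    1.2999]
Total output x = L · d:
  x_0 = 1.2020·29 + 0.1247·52 + 0.3098·56 + 0.1544·23 = 62.2431
  x_1 = 0.2204·29 + 1.1352·52 + 0.1996·56 + 0.2844·23 = 83.1390
  x_2 = 0.2742·29 + 0.0818·52 + 1.3121·56 + 0.3380·23 = 93.4529
  x_3 = 0.3018·29 + 0.1467·52 + 0.3395·56 + 1.2999·23 = 65.2906

L[0,2] = 0.3098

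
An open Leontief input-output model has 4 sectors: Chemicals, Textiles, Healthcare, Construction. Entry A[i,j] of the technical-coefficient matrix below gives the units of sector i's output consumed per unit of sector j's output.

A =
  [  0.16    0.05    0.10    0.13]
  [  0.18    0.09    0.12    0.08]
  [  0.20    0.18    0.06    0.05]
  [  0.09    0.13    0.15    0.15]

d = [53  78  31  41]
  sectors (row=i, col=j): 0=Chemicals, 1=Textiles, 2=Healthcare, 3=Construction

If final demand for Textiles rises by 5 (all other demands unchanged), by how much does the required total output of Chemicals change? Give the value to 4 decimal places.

Form M = I − A:
  [  0.84   -0.05   -0.10   -0.13]
  [ -0.18    0.91   -0.12   -0.08]
  [ -0.20   -0.18    0.94   -0.05]
  [ -0.09   -0.13   -0.15    0.85]
Leontief inverse L = M⁻¹:
  [  1.2896    0.1402    0.1905    0.2216]
  [  0.3229    1.1836    0.2131    0.1733]
  [  0.3494    0.2694    1.1588    0.1470]
  [  0.2476    0.2434    0.2573    1.2524]
Total output x = L · d:
  x_0 = 1.2896·53 + 0.1402·78 + 0.1905·31 + 0.2216·41 = 94.2754
  x_1 = 0.3229·53 + 1.1836·78 + 0.2131·31 + 0.1733·41 = 123.1448
  x_2 = 0.3494·53 + 0.2694·78 + 1.1588·31 + 0.1470·41 = 81.4816
  x_3 = 0.2476·53 + 0.2434·78 + 0.2573·31 + 1.2524·41 = 91.4304
Δx_0 = L[0,1] · Δd_1 = 0.1402 · 5 = 0.7010

0.7010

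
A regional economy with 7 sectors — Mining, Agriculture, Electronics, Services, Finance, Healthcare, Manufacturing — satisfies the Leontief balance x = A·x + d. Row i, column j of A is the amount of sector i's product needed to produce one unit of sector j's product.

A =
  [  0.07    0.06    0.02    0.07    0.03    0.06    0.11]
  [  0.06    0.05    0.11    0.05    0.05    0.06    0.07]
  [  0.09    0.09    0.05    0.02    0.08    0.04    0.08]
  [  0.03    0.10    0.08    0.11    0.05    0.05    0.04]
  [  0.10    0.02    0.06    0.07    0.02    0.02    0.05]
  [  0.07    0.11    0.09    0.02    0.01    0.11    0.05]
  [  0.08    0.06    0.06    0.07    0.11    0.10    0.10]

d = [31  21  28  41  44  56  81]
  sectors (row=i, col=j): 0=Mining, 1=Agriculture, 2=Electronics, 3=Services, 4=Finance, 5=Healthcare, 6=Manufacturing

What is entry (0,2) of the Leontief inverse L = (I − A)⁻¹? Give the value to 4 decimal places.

L[0,2] = 0.0730

Form M = I − A:
  [  0.93   -0.06   -0.02   -0.07   -0.03   -0.06   -0.11]
  [ -0.06    0.95   -0.11   -0.05   -0.05   -0.06   -0.07]
  [ -0.09   -0.09    0.95   -0.02   -0.08   -0.04   -0.08]
  [ -0.03   -0.10   -0.08    0.89   -0.05   -0.05   -0.04]
  [ -0.10   -0.02   -0.06   -0.07    0.98   -0.02   -0.05]
  [ -0.07   -0.11   -0.09   -0.02   -0.01    0.89   -0.05]
  [ -0.08   -0.06   -0.06   -0.07   -0.11   -0.10    0.90]
Leontief inverse L = M⁻¹:
  [  1.1245    0.1158    0.0730    0.1181    0.0724    0.1141    0.1685]
  [  0.1204    1.1092    0.1639    0.0958    0.0944    0.1125    0.1313]
  [  0.1506    0.1434    1.1035    0.0676    0.1224    0.0920    0.1426]
  [  0.0874    0.1608    0.1398    1.1600    0.0935    0.1013    0.0980]
  [  0.1433    0.0650    0.0981    0.1090    1.0533    0.0593    0.0979]
  [  0.1309    0.1725    0.1492    0.0627    0.0528    1.1682    0.1133]
  [  0.1569    0.1334    0.1304    0.1319    0.1628    0.1687    1.1765]
Total output x = L · d:
  x_0 = 1.1245·31 + 0.1158·21 + 0.0730·28 + 0.1181·41 + 0.0724·44 + 0.1141·56 + 0.1685·81 = 67.4042
  x_1 = 0.1204·31 + 1.1092·21 + 0.1639·28 + 0.0958·41 + 0.0944·44 + 0.1125·56 + 0.1313·81 = 56.6344
  x_2 = 0.1506·31 + 0.1434·21 + 1.1035·28 + 0.0676·41 + 0.1224·44 + 0.0920·56 + 0.1426·81 = 63.4352
  x_3 = 0.0874·31 + 0.1608·21 + 0.1398·28 + 1.1600·41 + 0.0935·44 + 0.1013·56 + 0.0980·81 = 75.2856
  x_4 = 0.1433·31 + 0.0650·21 + 0.0981·28 + 0.1090·41 + 1.0533·44 + 0.0593·56 + 0.0979·81 = 70.6203
  x_5 = 0.1309·31 + 0.1725·21 + 0.1492·28 + 0.0627·41 + 0.0528·44 + 1.1682·56 + 0.1133·81 = 91.3492
  x_6 = 0.1569·31 + 0.1334·21 + 0.1304·28 + 0.1319·41 + 0.1628·44 + 0.1687·56 + 1.1765·81 = 128.6329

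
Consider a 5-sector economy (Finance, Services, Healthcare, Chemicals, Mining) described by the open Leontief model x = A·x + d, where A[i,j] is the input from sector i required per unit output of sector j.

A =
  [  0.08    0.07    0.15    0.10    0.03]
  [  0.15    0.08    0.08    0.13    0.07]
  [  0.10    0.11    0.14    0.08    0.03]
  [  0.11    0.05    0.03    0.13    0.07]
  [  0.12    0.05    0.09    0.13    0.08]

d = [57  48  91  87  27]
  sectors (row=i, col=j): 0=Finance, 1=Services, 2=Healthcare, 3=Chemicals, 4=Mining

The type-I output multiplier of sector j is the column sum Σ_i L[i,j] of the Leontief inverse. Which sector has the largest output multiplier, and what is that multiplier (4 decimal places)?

Form M = I − A:
  [  0.92   -0.07   -0.15   -0.10   -0.03]
  [ -0.15    0.92   -0.08   -0.13   -0.07]
  [ -0.10   -0.11    0.86   -0.08   -0.03]
  [ -0.11   -0.05   -0.03    0.87   -0.07]
  [ -0.12   -0.05   -0.09   -0.13    0.92]
Leontief inverse L = M⁻¹:
  [  1.1641    0.1297    0.2288    0.1846    0.0693]
  [  0.2486    1.1454    0.1704    0.2331    0.1185]
  [  0.1917    0.1745    1.2260    0.1717    0.0726]
  [  0.1850    0.0971    0.0949    1.2101    0.1086]
  [  0.2102    0.1100    0.1725    0.2245    1.1249]
Total output x = L · d:
  x_0 = 1.1641·57 + 0.1297·48 + 0.2288·91 + 0.1846·87 + 0.0693·27 = 111.3325
  x_1 = 0.2486·57 + 1.1454·48 + 0.1704·91 + 0.2331·87 + 0.1185·27 = 108.1397
  x_2 = 0.1917·57 + 0.1745·48 + 1.2260·91 + 0.1717·87 + 0.0726·27 = 147.7660
  x_3 = 0.1850·57 + 0.0971·48 + 0.0949·91 + 1.2101·87 + 0.1086·27 = 132.0539
  x_4 = 0.2102·57 + 0.1100·48 + 0.1725·91 + 0.2245·87 + 1.1249·27 = 82.8618
Output multipliers (column sums of L):
  Finance: 1.9996
  Services: 1.6566
  Healthcare: 1.8926
  Chemicals: 2.0241
  Mining: 1.4939

Chemicals (2.0241)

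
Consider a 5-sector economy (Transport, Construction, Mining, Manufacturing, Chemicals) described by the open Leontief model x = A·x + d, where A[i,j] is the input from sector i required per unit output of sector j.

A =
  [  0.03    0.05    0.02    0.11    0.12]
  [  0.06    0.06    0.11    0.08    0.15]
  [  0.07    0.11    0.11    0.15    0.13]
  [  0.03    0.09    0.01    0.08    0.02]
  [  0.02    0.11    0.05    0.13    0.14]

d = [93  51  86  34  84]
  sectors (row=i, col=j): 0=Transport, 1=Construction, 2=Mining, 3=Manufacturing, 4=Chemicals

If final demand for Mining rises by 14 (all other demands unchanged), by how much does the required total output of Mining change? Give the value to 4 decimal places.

16.3206

Form M = I − A:
  [  0.97   -0.05   -0.02   -0.11   -0.12]
  [ -0.06    0.94   -0.11   -0.08   -0.15]
  [ -0.07   -0.11    0.89   -0.15   -0.13]
  [ -0.03   -0.09   -0.01    0.92   -0.02]
  [ -0.02   -0.11   -0.05   -0.13    0.86]
Leontief inverse L = M⁻¹:
  [  1.0491    0.0977    0.0473    0.1663    0.1744]
  [  0.0914    1.1310    0.1571    0.1685    0.2377]
  [  0.1087    0.1934    1.1658    0.2525    0.2310]
  [  0.0454    0.1198    0.0316    1.1161    0.0580]
  [  0.0493    0.1763    0.0937    0.2088    1.2194]
Total output x = L · d:
  x_0 = 1.0491·93 + 0.0977·51 + 0.0473·86 + 0.1663·34 + 0.1744·84 = 126.9270
  x_1 = 0.0914·93 + 1.1310·51 + 0.1571·86 + 0.1685·34 + 0.2377·84 = 105.3868
  x_2 = 0.1087·93 + 0.1934·51 + 1.1658·86 + 0.2525·34 + 0.2310·84 = 148.2128
  x_3 = 0.0454·93 + 0.1198·51 + 0.0316·86 + 1.1161·34 + 0.0580·84 = 55.8675
  x_4 = 0.0493·93 + 0.1763·51 + 0.0937·86 + 0.2088·34 + 1.2194·84 = 131.1680
Δx_2 = L[2,2] · Δd_2 = 1.1658 · 14 = 16.3206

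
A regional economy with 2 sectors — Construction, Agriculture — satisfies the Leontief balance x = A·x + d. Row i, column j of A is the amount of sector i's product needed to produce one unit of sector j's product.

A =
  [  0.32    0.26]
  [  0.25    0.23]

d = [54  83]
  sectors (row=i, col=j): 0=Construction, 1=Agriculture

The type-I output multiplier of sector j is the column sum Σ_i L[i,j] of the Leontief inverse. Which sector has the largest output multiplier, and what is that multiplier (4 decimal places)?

Form M = I − A:
  [  0.68   -0.26]
  [ -0.25    0.77]
Leontief inverse L = M⁻¹:
  [  1.6790    0.5669]
  [  0.5451    1.4828]
Total output x = L · d:
  x_0 = 1.6790·54 + 0.5669·83 = 137.7235
  x_1 = 0.5451·54 + 1.4828·83 = 152.5076
Output multipliers (column sums of L):
  Construction: 2.2242
  Agriculture: 2.0497

Construction (2.2242)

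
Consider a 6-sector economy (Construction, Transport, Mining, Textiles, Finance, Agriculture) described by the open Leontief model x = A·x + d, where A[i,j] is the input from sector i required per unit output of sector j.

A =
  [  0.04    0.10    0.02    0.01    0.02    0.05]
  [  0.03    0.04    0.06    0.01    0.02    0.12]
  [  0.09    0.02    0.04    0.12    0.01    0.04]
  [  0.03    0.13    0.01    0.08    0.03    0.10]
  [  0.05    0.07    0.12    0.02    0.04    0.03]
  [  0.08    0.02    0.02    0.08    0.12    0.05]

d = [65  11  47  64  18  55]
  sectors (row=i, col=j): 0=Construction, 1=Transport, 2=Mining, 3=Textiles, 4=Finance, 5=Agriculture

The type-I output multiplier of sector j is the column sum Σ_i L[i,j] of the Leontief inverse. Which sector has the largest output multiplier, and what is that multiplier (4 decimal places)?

Form M = I − A:
  [  0.96   -0.10   -0.02   -0.01   -0.02   -0.05]
  [ -0.03    0.96   -0.06   -0.01   -0.02   -0.12]
  [ -0.09   -0.02    0.96   -0.12   -0.01   -0.04]
  [ -0.03   -0.13   -0.01    0.92   -0.03   -0.10]
  [ -0.05   -0.07   -0.12   -0.02    0.96   -0.03]
  [ -0.08   -0.02   -0.02   -0.08   -0.12    0.95]
Leontief inverse L = M⁻¹:
  [  1.0576    0.1184    0.0357    0.0248    0.0351    0.0758]
  [  0.0557    1.0601    0.0762    0.0356    0.0433    0.1452]
  [  0.1128    0.0571    1.0542    0.1464    0.0283    0.0738]
  [  0.0578    0.1639    0.0332    1.1074    0.0575    0.1435]
  [  0.0778    0.0959    0.1414    0.0486    1.0559    0.0606]
  [  0.1073    0.0594    0.0475    0.1053    0.1427    1.0834]
Total output x = L · d:
  x_0 = 1.0576·65 + 0.1184·11 + 0.0357·47 + 0.0248·64 + 0.0351·18 + 0.0758·55 = 78.1155
  x_1 = 0.0557·65 + 1.0601·11 + 0.0762·47 + 0.0356·64 + 0.0433·18 + 0.1452·55 = 29.9103
  x_2 = 0.1128·65 + 0.0571·11 + 1.0542·47 + 0.1464·64 + 0.0283·18 + 0.0738·55 = 71.4492
  x_3 = 0.0578·65 + 0.1639·11 + 0.0332·47 + 1.1074·64 + 0.0575·18 + 0.1435·55 = 86.9213
  x_4 = 0.0778·65 + 0.0959·11 + 0.1414·47 + 0.0486·64 + 1.0559·18 + 0.0606·55 = 38.2025
  x_5 = 0.1073·65 + 0.0594·11 + 0.0475·47 + 0.1053·64 + 0.1427·18 + 1.0834·55 = 78.7520
Output multipliers (column sums of L):
  Construction: 1.4691
  Transport: 1.5548
  Mining: 1.3881
  Textiles: 1.4681
  Finance: 1.3628
  Agriculture: 1.5824

Agriculture (1.5824)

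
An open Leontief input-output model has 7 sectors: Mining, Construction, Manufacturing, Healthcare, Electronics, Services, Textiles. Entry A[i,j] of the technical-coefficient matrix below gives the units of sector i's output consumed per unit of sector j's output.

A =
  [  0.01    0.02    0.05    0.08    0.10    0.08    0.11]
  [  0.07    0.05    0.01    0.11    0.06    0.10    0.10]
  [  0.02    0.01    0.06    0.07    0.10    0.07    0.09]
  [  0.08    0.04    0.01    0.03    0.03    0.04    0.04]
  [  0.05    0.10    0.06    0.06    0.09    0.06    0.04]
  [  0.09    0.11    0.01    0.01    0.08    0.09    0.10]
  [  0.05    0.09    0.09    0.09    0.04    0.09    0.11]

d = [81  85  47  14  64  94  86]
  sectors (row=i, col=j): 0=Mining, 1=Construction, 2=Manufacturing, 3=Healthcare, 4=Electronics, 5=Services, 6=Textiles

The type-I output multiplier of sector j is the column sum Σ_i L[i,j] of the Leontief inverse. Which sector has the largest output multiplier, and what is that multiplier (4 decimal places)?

Textiles (2.0803)

Form M = I − A:
  [  0.99   -0.02   -0.05   -0.08   -0.10   -0.08   -0.11]
  [ -0.07    0.95   -0.01   -0.11   -0.06   -0.10   -0.10]
  [ -0.02   -0.01    0.94   -0.07   -0.10   -0.07   -0.09]
  [ -0.08   -0.04   -0.01    0.97   -0.03   -0.04   -0.04]
  [ -0.05   -0.10   -0.06   -0.06    0.91   -0.06   -0.04]
  [ -0.09   -0.11   -0.01   -0.01   -0.08    0.91   -0.10]
  [ -0.05   -0.09   -0.09   -0.09   -0.04   -0.09    0.89]
Leontief inverse L = M⁻¹:
  [  1.0575    0.0782    0.0868    0.1299    0.1554    0.1417    0.1770]
  [  0.1233    1.1116    0.0465    0.1651    0.1200    0.1692    0.1767]
  [  0.0629    0.0629    1.0947    0.1162    0.1530    0.1269    0.1519]
  [  0.1062    0.0713    0.0307    1.0626    0.0654    0.0788    0.0838]
  [  0.0969    0.1536    0.0932    0.1147    1.1494    0.1242    0.1094]
  [  0.1417    0.1741    0.0493    0.0730    0.1453    1.1652    0.1828]
  [  0.1077    0.1549    0.1326    0.1557    0.1093    0.1693    1.1986]
Total output x = L · d:
  x_0 = 1.0575·81 + 0.0782·85 + 0.0868·47 + 0.1299·14 + 0.1554·64 + 0.1417·94 + 0.1770·86 = 136.6987
  x_1 = 0.1233·81 + 1.1116·85 + 0.0465·47 + 0.1651·14 + 0.1200·64 + 0.1692·94 + 0.1767·86 = 147.7535
  x_2 = 0.0629·81 + 0.0629·85 + 1.0947·47 + 0.1162·14 + 0.1530·64 + 0.1269·94 + 0.1519·86 = 98.3059
  x_3 = 0.1062·81 + 0.0713·85 + 0.0307·47 + 1.0626·14 + 0.0654·64 + 0.0788·94 + 0.0838·86 = 49.7868
  x_4 = 0.0969·81 + 0.1536·85 + 0.0932·47 + 0.1147·14 + 1.1494·64 + 0.1242·94 + 0.1094·86 = 121.5354
  x_5 = 0.1417·81 + 0.1741·85 + 0.0493·47 + 0.0730·14 + 0.1453·64 + 1.1652·94 + 0.1828·86 = 164.1631
  x_6 = 0.1077·81 + 0.1549·85 + 0.1326·47 + 0.1557·14 + 0.1093·64 + 0.1693·94 + 1.1986·86 = 156.2890
Output multipliers (column sums of L):
  Mining: 1.6962
  Construction: 1.8066
  Manufacturing: 1.5339
  Healthcare: 1.8172
  Electronics: 1.8980
  Services: 1.9753
  Textiles: 2.0803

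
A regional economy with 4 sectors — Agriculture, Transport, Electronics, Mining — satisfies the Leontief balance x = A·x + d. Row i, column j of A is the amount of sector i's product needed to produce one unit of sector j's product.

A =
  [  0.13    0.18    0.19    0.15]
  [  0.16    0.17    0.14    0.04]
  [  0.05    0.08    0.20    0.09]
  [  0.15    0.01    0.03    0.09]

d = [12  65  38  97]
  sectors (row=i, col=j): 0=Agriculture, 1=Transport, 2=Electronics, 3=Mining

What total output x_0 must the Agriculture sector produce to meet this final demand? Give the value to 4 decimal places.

Form M = I − A:
  [  0.87   -0.18   -0.19   -0.15]
  [ -0.16    0.83   -0.14   -0.04]
  [ -0.05   -0.08    0.80   -0.09]
  [ -0.15   -0.01   -0.03    0.91]
Leontief inverse L = M⁻¹:
  [  1.2732    0.3146    0.3672    0.2600]
  [  0.2781    1.2954    0.2977    0.1322]
  [  0.1318    0.1572    1.3148    0.1587]
  [  0.2173    0.0713    0.1071    1.1484]
Total output x = L · d:
  x_0 = 1.2732·12 + 0.3146·65 + 0.3672·38 + 0.2600·97 = 74.9066
  x_1 = 0.2781·12 + 1.2954·65 + 0.2977·38 + 0.1322·97 = 111.6809
  x_2 = 0.1318·12 + 0.1572·65 + 1.3148·38 + 0.1587·97 = 77.1548
  x_3 = 0.2173·12 + 0.0713·65 + 0.1071·38 + 1.1484·97 = 122.7115

74.9066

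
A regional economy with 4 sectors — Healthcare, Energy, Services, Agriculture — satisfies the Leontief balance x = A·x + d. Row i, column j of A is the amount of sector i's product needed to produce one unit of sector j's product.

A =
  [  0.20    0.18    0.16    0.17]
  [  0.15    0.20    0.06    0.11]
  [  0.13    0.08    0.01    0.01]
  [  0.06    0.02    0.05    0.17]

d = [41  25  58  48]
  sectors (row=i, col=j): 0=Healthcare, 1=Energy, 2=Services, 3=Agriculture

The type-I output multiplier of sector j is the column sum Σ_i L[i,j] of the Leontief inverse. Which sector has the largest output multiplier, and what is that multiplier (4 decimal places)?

Healthcare (1.9986)

Form M = I − A:
  [  0.80   -0.18   -0.16   -0.17]
  [ -0.15    0.80   -0.06   -0.11]
  [ -0.13   -0.08    0.99   -0.01]
  [ -0.06   -0.02   -0.05    0.83]
Leontief inverse L = M⁻¹:
  [  1.3821    0.3454    0.2611    0.3320]
  [  0.2910    1.3354    0.1400    0.2383]
  [  0.2062    0.1539    1.0566    0.0754]
  [  0.1193    0.0664    0.0859    1.2391]
Total output x = L · d:
  x_0 = 1.3821·41 + 0.3454·25 + 0.2611·58 + 0.3320·48 = 96.3772
  x_1 = 0.2910·41 + 1.3354·25 + 0.1400·58 + 0.2383·48 = 64.8750
  x_2 = 0.2062·41 + 0.1539·25 + 1.0566·58 + 0.0754·48 = 77.2012
  x_3 = 0.1193·41 + 0.0664·25 + 0.0859·58 + 1.2391·48 = 71.0123
Output multipliers (column sums of L):
  Healthcare: 1.9986
  Energy: 1.9012
  Services: 1.5435
  Agriculture: 1.8847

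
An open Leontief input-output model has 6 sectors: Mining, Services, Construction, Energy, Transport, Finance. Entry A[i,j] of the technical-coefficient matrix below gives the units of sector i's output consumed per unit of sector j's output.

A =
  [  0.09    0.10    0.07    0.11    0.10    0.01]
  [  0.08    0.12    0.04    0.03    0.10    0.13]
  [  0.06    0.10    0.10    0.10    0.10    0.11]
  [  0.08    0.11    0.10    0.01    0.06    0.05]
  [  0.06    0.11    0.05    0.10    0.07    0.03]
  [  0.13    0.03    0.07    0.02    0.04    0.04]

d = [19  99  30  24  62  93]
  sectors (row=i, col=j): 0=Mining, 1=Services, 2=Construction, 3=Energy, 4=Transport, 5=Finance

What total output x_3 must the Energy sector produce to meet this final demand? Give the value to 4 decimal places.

Form M = I − A:
  [  0.91   -0.10   -0.07   -0.11   -0.10   -0.01]
  [ -0.08    0.88   -0.04   -0.03   -0.10   -0.13]
  [ -0.06   -0.10    0.90   -0.10   -0.10   -0.11]
  [ -0.08   -0.11   -0.10    0.99   -0.06   -0.05]
  [ -0.06   -0.11   -0.05   -0.10    0.93   -0.03]
  [ -0.13   -0.03   -0.07   -0.02   -0.04    0.96]
Leontief inverse L = M⁻¹:
  [  1.1602    0.1917    0.1322    0.1669    0.1732    0.0673]
  [  0.1576    1.2038    0.0991    0.0850    0.1705    0.1858]
  [  0.1464    0.1990    1.1733    0.1627    0.1814    0.1771]
  [  0.1426    0.1853    0.1522    1.0616    0.1246    0.1032]
  [  0.1225    0.1883    0.1034    0.1458    1.1327    0.0816]
  [  0.1808    0.0898    0.1140    0.0653    0.0918    1.0750]
Total output x = L · d:
  x_0 = 1.1602·19 + 0.1917·99 + 0.1322·30 + 0.1669·24 + 0.1732·62 + 0.0673·93 = 65.9882
  x_1 = 0.1576·19 + 1.2038·99 + 0.0991·30 + 0.0850·24 + 0.1705·62 + 0.1858·93 = 155.0344
  x_2 = 0.1464·19 + 0.1990·99 + 1.1733·30 + 0.1627·24 + 0.1814·62 + 0.1771·93 = 89.3018
  x_3 = 0.1426·19 + 0.1853·99 + 0.1522·30 + 1.0616·24 + 0.1246·62 + 0.1032·93 = 68.4196
  x_4 = 0.1225·19 + 0.1883·99 + 0.1034·30 + 0.1458·24 + 1.1327·62 + 0.0816·93 = 105.3867
  x_5 = 0.1808·19 + 0.0898·99 + 0.1140·30 + 0.0653·24 + 0.0918·62 + 1.0750·93 = 122.9838

68.4196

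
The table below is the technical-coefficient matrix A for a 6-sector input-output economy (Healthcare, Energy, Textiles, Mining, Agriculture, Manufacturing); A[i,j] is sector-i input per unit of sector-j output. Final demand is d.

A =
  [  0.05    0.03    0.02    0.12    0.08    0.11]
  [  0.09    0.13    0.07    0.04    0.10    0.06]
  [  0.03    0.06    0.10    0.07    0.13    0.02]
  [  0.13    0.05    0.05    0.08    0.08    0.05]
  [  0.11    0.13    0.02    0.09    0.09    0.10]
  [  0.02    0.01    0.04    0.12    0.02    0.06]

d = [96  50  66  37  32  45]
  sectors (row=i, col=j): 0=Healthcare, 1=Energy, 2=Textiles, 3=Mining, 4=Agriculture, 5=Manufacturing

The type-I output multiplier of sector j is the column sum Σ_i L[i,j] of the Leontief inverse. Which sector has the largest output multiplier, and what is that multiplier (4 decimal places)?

Form M = I − A:
  [  0.95   -0.03   -0.02   -0.12   -0.08   -0.11]
  [ -0.09    0.87   -0.07   -0.04   -0.10   -0.06]
  [ -0.03   -0.06    0.90   -0.07   -0.13   -0.02]
  [ -0.13   -0.05   -0.05    0.92   -0.08   -0.05]
  [ -0.11   -0.13   -0.02   -0.09    0.91   -0.10]
  [ -0.02   -0.01   -0.04   -0.12   -0.02    0.94]
Leontief inverse L = M⁻¹:
  [  1.1052    0.0738    0.0506    0.1849    0.1322    0.1590]
  [  0.1551    1.1964    0.1121    0.1136    0.1738    0.1214]
  [  0.0895    0.1193    1.1372    0.1318    0.1966    0.0702]
  [  0.1884    0.1010    0.0839    1.1502    0.1431    0.1067]
  [  0.1826    0.1965    0.0623    0.1730    1.1643    0.1683]
  [  0.0569    0.0364    0.0627    0.1613    0.0561    1.0887]
Total output x = L · d:
  x_0 = 1.1052·96 + 0.0738·50 + 0.0506·66 + 0.1849·37 + 0.1322·32 + 0.1590·45 = 131.3551
  x_1 = 0.1551·96 + 1.1964·50 + 0.1121·66 + 0.1136·37 + 0.1738·32 + 0.1214·45 = 97.3355
  x_2 = 0.0895·96 + 0.1193·50 + 1.1372·66 + 0.1318·37 + 0.1966·32 + 0.0702·45 = 103.9309
  x_3 = 0.1884·96 + 0.1010·50 + 0.0839·66 + 1.1502·37 + 0.1431·32 + 0.1067·45 = 80.6130
  x_4 = 0.1826·96 + 0.1965·50 + 0.0623·66 + 0.1730·37 + 1.1643·32 + 0.1683·45 = 82.6967
  x_5 = 0.0569·96 + 0.0364·50 + 0.0627·66 + 0.1613·37 + 0.0561·32 + 1.0887·45 = 68.1757
Output multipliers (column sums of L):
  Healthcare: 1.7777
  Energy: 1.7234
  Textiles: 1.5087
  Mining: 1.9147
  Agriculture: 1.8661
  Manufacturing: 1.7143

Mining (1.9147)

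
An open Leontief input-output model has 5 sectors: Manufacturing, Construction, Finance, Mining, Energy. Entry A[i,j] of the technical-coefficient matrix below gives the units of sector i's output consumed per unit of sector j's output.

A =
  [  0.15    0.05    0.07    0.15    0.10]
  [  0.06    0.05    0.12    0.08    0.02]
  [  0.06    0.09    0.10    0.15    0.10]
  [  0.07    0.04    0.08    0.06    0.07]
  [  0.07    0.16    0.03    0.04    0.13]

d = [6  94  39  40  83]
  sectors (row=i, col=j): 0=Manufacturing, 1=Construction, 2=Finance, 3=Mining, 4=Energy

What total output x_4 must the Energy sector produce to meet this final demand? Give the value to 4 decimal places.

127.5546

Form M = I − A:
  [  0.85   -0.05   -0.07   -0.15   -0.10]
  [ -0.06    0.95   -0.12   -0.08   -0.02]
  [ -0.06   -0.09    0.90   -0.15   -0.10]
  [ -0.07   -0.04   -0.08    0.94   -0.07]
  [ -0.07   -0.16   -0.03   -0.04    0.87]
Leontief inverse L = M⁻¹:
  [  1.2287    0.1178    0.1382    0.2357    0.1788]
  [  0.1060    1.0915    0.1684    0.1396    0.0679]
  [  0.1261    0.1555    1.1675    0.2269    0.1705]
  [  0.1163    0.0848    0.1234    1.1144    0.1192]
  [  0.1281    0.2195    0.0880    0.1037    1.1877]
Total output x = L · d:
  x_0 = 1.2287·6 + 0.1178·94 + 0.1382·39 + 0.2357·40 + 0.1788·83 = 48.1035
  x_1 = 0.1060·6 + 1.0915·94 + 0.1684·39 + 0.1396·40 + 0.0679·83 = 121.0206
  x_2 = 0.1261·6 + 0.1555·94 + 1.1675·39 + 0.2269·40 + 0.1705·83 = 84.1391
  x_3 = 0.1163·6 + 0.0848·94 + 0.1234·39 + 1.1144·40 + 0.1192·83 = 67.9447
  x_4 = 0.1281·6 + 0.2195·94 + 0.0880·39 + 0.1037·40 + 1.1877·83 = 127.5546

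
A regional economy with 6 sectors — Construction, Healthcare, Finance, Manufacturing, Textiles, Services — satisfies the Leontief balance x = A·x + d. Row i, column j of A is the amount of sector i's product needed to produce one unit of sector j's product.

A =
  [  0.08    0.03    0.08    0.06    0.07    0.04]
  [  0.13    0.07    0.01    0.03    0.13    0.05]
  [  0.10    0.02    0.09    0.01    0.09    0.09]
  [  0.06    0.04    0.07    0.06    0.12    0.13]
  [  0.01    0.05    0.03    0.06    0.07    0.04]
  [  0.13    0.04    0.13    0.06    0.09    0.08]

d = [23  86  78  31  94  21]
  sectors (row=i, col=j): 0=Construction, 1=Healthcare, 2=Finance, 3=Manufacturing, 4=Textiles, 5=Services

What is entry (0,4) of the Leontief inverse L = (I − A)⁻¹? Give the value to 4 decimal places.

L[0,4] = 0.1232

Form M = I − A:
  [  0.92   -0.03   -0.08   -0.06   -0.07   -0.04]
  [ -0.13    0.93   -0.01   -0.03   -0.13   -0.05]
  [ -0.10   -0.02    0.91   -0.01   -0.09   -0.09]
  [ -0.06   -0.04   -0.07    0.94   -0.12   -0.13]
  [ -0.01   -0.05   -0.03   -0.06    0.93   -0.04]
  [ -0.13   -0.04   -0.13   -0.06   -0.09    0.92]
Leontief inverse L = M⁻¹:
  [  1.1263    0.0529    0.1221    0.0879    0.1232    0.0816]
  [  0.1800    1.0990    0.0520    0.0649    0.1893    0.0900]
  [  0.1533    0.0448    1.1398    0.0411    0.1463    0.1328]
  [  0.1243    0.0724    0.1292    1.0995    0.1918    0.1857]
  [  0.0434    0.0689    0.0576    0.0810    1.1111    0.0710]
  [  0.2010    0.0730    0.1946    0.1007    0.1675    1.1402]
Total output x = L · d:
  x_0 = 1.1263·23 + 0.0529·86 + 0.1221·78 + 0.0879·31 + 0.1232·94 + 0.0816·21 = 55.9963
  x_1 = 0.1800·23 + 1.0990·86 + 0.0520·78 + 0.0649·31 + 0.1893·94 + 0.0900·21 = 124.4112
  x_2 = 0.1533·23 + 0.0448·86 + 1.1398·78 + 0.0411·31 + 0.1463·94 + 0.1328·21 = 114.0965
  x_3 = 0.1243·23 + 0.0724·86 + 0.1292·78 + 1.0995·31 + 0.1918·94 + 0.1857·21 = 75.1733
  x_4 = 0.0434·23 + 0.0689·86 + 0.0576·78 + 0.0810·31 + 1.1111·94 + 0.0710·21 = 119.8599
  x_5 = 0.2010·23 + 0.0730·86 + 0.1946·78 + 0.1007·31 + 0.1675·94 + 1.1402·21 = 68.8982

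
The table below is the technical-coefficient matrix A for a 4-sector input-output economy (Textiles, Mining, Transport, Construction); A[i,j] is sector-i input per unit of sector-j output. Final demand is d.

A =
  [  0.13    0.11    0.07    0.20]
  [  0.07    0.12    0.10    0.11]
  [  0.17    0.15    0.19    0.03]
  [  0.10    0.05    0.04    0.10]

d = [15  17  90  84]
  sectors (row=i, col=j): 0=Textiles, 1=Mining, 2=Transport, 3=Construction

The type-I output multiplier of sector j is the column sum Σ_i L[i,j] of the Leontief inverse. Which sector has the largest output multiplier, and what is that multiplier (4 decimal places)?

Textiles (1.8280)

Form M = I − A:
  [  0.87   -0.11   -0.07   -0.20]
  [ -0.07    0.88   -0.10   -0.11]
  [ -0.17   -0.15    0.81   -0.03]
  [ -0.10   -0.05   -0.04    0.90]
Leontief inverse L = M⁻¹:
  [  1.2282    0.1954    0.1452    0.3017]
  [  0.1505    1.1946    0.1696    0.1851]
  [  0.2915    0.2659    1.2995    0.1406]
  [  0.1578    0.0999    0.0833    1.1612]
Total output x = L · d:
  x_0 = 1.2282·15 + 0.1954·17 + 0.1452·90 + 0.3017·84 = 60.1478
  x_1 = 0.1505·15 + 1.1946·17 + 0.1696·90 + 0.1851·84 = 53.3836
  x_2 = 0.2915·15 + 0.2659·17 + 1.2995·90 + 0.1406·84 = 137.6613
  x_3 = 0.1578·15 + 0.0999·17 + 0.0833·90 + 1.1612·84 = 109.1005
Output multipliers (column sums of L):
  Textiles: 1.8280
  Mining: 1.7559
  Transport: 1.6976
  Construction: 1.7885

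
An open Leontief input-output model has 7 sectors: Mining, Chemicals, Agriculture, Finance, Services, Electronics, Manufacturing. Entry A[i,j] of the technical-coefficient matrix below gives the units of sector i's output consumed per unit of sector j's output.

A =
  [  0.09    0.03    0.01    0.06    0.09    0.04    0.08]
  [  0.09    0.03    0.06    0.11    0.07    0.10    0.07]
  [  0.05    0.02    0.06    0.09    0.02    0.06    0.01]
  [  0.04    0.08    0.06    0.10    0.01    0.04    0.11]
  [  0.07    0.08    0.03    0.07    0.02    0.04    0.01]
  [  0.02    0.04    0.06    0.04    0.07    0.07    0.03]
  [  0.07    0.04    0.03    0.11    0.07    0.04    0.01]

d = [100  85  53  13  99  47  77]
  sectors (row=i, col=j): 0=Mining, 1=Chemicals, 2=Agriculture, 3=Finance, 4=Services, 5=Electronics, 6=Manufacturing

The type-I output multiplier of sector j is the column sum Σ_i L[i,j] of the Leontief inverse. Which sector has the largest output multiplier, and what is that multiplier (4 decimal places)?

Form M = I − A:
  [  0.91   -0.03   -0.01   -0.06   -0.09   -0.04   -0.08]
  [ -0.09    0.97   -0.06   -0.11   -0.07   -0.10   -0.07]
  [ -0.05   -0.02    0.94   -0.09   -0.02   -0.06   -0.01]
  [ -0.04   -0.08   -0.06    0.90   -0.01   -0.04   -0.11]
  [ -0.07   -0.08   -0.03   -0.07    0.98   -0.04   -0.01]
  [ -0.02   -0.04   -0.06   -0.04   -0.07    0.93   -0.03]
  [ -0.07   -0.04   -0.03   -0.11   -0.07   -0.04    0.99]
Leontief inverse L = M⁻¹:
  [  1.1318    0.0629    0.0355    0.1133    0.1235    0.0727    0.1123]
  [  0.1398    1.0719    0.0978    0.1791    0.1117    0.1450    0.1135]
  [  0.0778    0.0442    1.0840    0.1308    0.0427    0.0871    0.0380]
  [  0.0843    0.1139    0.0939    1.1653    0.0460    0.0804    0.1482]
  [  0.1038    0.1049    0.0544    0.1150    1.0478    0.0711    0.0419]
  [  0.0503    0.0654    0.0849    0.0825    0.0942    1.0998    0.0530]
  [  0.1068    0.0718    0.0570    0.1601    0.0975    0.0720    1.0453]
Total output x = L · d:
  x_0 = 1.1318·100 + 0.0629·85 + 0.0355·53 + 0.1133·13 + 0.1235·99 + 0.0727·47 + 0.1123·77 = 146.1711
  x_1 = 0.1398·100 + 1.0719·85 + 0.0978·53 + 0.1791·13 + 0.1117·99 + 0.1450·47 + 0.1135·77 = 139.2089
  x_2 = 0.0778·100 + 0.0442·85 + 1.0840·53 + 0.1308·13 + 0.0427·99 + 0.0871·47 + 0.0380·77 = 81.9364
  x_3 = 0.0843·100 + 0.1139·85 + 0.0939·53 + 1.1653·13 + 0.0460·99 + 0.0804·47 + 0.1482·77 = 57.9842
  x_4 = 0.1038·100 + 0.1049·85 + 0.0544·53 + 0.1150·13 + 1.0478·99 + 0.0711·47 + 0.0419·77 = 133.9695
  x_5 = 0.0503·100 + 0.0654·85 + 0.0849·53 + 0.0825·13 + 0.0942·99 + 1.0998·47 + 0.0530·77 = 81.2557
  x_6 = 0.1068·100 + 0.0718·85 + 0.0570·53 + 0.1601·13 + 0.0975·99 + 0.0720·47 + 1.0453·77 = 115.4190
Output multipliers (column sums of L):
  Mining: 1.6945
  Chemicals: 1.5350
  Agriculture: 1.5074
  Finance: 1.9461
  Services: 1.5635
  Electronics: 1.6282
  Manufacturing: 1.5522

Finance (1.9461)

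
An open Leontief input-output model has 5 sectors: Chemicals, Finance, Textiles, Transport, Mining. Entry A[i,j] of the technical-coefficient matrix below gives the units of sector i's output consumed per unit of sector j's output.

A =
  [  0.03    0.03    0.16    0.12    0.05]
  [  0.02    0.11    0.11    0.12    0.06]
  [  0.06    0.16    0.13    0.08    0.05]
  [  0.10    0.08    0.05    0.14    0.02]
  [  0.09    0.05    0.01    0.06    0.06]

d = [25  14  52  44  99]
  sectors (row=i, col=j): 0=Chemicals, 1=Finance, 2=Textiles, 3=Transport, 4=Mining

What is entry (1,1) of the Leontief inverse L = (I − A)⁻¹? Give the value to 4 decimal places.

L[1,1] = 1.1797

Form M = I − A:
  [  0.97   -0.03   -0.16   -0.12   -0.05]
  [ -0.02    0.89   -0.11   -0.12   -0.06]
  [ -0.06   -0.16    0.87   -0.08   -0.05]
  [ -0.10   -0.08   -0.05    0.86   -0.02]
  [ -0.09   -0.05   -0.01   -0.06    0.94]
Leontief inverse L = M⁻¹:
  [  1.0735    0.0975    0.2216    0.1895    0.0791]
  [  0.0638    1.1797    0.1732    0.1960    0.0921]
  [  0.1053    0.2411    1.2099    0.1671    0.0889]
  [  0.1396    0.1370    0.1134    1.2153    0.0481]
  [  0.1162    0.0834    0.0505    0.1079    1.0803]
Total output x = L · d:
  x_0 = 1.0735·25 + 0.0975·14 + 0.2216·52 + 0.1895·44 + 0.0791·99 = 55.8988
  x_1 = 0.0638·25 + 1.1797·14 + 0.1732·52 + 0.1960·44 + 0.0921·99 = 44.8588
  x_2 = 0.1053·25 + 0.2411·14 + 1.2099·52 + 0.1671·44 + 0.0889·99 = 85.0738
  x_3 = 0.1396·25 + 0.1370·14 + 0.1134·52 + 1.2153·44 + 0.0481·99 = 69.5352
  x_4 = 0.1162·25 + 0.0834·14 + 0.0505·52 + 0.1079·44 + 1.0803·99 = 118.4007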